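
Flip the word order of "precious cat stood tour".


Original: "precious cat stood tour"
Words (1..n): precious | cat | stood | tour
Reversed (n..1): tour | stood | cat | precious
Result = "tour stood cat precious"


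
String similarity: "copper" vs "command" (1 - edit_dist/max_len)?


Word 1: "copper" (length 6)
Word 2: "command" (length 7)
One optimal edit sequence:
  1. keep 'c'
  2. keep 'o'
  3. insert 'm'  (+1)
  4. substitute 'p' -> 'm'  (+1)
  5. substitute 'p' -> 'a'  (+1)
  6. substitute 'e' -> 'n'  (+1)
  7. substitute 'r' -> 'd'  (+1)
Edit distance = 5
Max length = max(6, 7) = 7
Similarity = 1 - 5/7
= 0.2857


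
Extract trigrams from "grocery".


Word: "grocery" (length 7)
Number of trigrams = 7 - 3 + 1 = 5
  Position 0: "gro"
  Position 1: "roc"
  Position 2: "oce"
  Position 3: "cer"
  Position 4: "ery"
Trigrams = "gro", "roc", "oce", "cer", "ery"


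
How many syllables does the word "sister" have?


Word: "sister"
Syllable breakdown: sis-ter
Counting: 2 parts
= 2 syllables


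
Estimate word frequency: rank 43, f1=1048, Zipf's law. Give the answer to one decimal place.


Zipf's law: f(r) = f(1) / r
f(1) = 1048
f(43) = 1048 / 43
= 24.4 occurrences


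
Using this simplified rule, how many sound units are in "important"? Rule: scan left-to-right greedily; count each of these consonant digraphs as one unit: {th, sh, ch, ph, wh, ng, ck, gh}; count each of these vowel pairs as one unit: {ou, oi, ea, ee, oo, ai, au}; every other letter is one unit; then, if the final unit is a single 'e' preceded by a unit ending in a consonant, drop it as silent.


Word: "important" (9 letters)
Left-to-right scan:
  [1] 'i' (letter)
  [2] 'm' (letter)
  [3] 'p' (letter)
  [4] 'o' (letter)
  [5] 'r' (letter)
  [6] 't' (letter)
  [7] 'a' (letter)
  [8] 'n' (letter)
  [9] 't' (letter)
Units from scan: 9
Sound units = 9 units


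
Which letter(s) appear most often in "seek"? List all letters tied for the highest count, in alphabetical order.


Word: "seek"
Letter counts:
  'e': 2
  'k': 1
  's': 1
Maximum count = 2
Most frequent = 'e' (2 times each)


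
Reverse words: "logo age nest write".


Original: "logo age nest write"
Words (1..n): logo | age | nest | write
Reversed (n..1): write | nest | age | logo
Result = "write nest age logo"


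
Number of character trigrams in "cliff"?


Word: "cliff" (length 5)
Number of 3-grams = length - 3 + 1 = 5 - 3 + 1
= 3


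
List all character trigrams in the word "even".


Word: "even" (length 4)
Number of trigrams = 4 - 3 + 1 = 2
  Position 0: "eve"
  Position 1: "ven"
Trigrams = "eve", "ven"


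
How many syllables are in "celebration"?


Word: "celebration"
Syllable breakdown: cel-e-bra-tion
Counting: 4 parts
= 4 syllables


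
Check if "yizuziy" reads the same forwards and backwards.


Word: "yizuziy"
Reversed: "yizuziy"
Forward == Backward? yizuziy == yizuziy
Palindrome = Yes


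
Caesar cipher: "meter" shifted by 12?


Word: "meter"
Shift: 12
Each letter → (letter + shift) mod 26:
  'm' (12) + 12 = 24 → 'y'
  'e' (4) + 12 = 16 → 'q'
  't' (19) + 12 = 5 → 'f'
  'e' (4) + 12 = 16 → 'q'
  'r' (17) + 12 = 3 → 'd'
Result = "yqfqd"


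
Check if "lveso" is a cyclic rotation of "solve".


Word: "solve", Candidate: "lveso"
Method: check if candidate is substring of word+word
"solvesolve" contains "lveso"? Yes
Is rotation = Yes


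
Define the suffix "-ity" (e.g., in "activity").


Suffix: -ity
Example: activity = active + -ity, with a spelling change
Meaning = quality of


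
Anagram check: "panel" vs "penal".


Word 1: "panel" → sorted: aelnp
Word 2: "penal" → sorted: aelnp
Same letters? aelnp == aelnp
Anagram = Yes


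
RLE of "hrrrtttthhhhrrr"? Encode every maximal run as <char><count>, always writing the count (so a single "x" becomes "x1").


String: "hrrrtttthhhhrrr"
Scanning for consecutive runs:
  'h' x 1
  'r' x 3
  't' x 4
  'h' x 4
  'r' x 3
RLE = "h1r3t4h4r3"


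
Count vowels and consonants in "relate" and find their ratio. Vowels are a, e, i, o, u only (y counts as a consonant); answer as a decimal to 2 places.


Word: "relate"
Vowels (a,e,i,o,u): 3
Consonants: 3
Ratio = 3/3
= 1.00


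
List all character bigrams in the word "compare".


Word: "compare" (length 7)
Number of bigrams = 7 - 2 + 1 = 6
  Position 0: "co"
  Position 1: "om"
  Position 2: "mp"
  Position 3: "pa"
  Position 4: "ar"
  Position 5: "re"
Bigrams = "co", "om", "mp", "pa", "ar", "re"


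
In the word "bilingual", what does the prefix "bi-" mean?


Prefix: bi-
Example: bilingual (bi- + lingual)
Meaning = two


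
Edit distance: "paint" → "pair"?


Word 1: "paint" (length 5)
Word 2: "pair" (length 4)
One optimal edit sequence (insert/delete/substitute each cost 1):
  1. keep 'p'
  2. keep 'a'
  3. keep 'i'
  4. delete 'n'  (+1)
  5. substitute 't' -> 'r'  (+1)
Total edit operations: 2
Edit distance = 2


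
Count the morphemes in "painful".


Word: "painful"
Morphemes: pain | -ful
Each morpheme carries meaning
= 2 morphemes


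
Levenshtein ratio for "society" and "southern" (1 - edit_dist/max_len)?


Word 1: "society" (length 7)
Word 2: "southern" (length 8)
One optimal edit sequence:
  1. keep 's'
  2. keep 'o'
  3. insert 'u'  (+1)
  4. substitute 'c' -> 't'  (+1)
  5. substitute 'i' -> 'h'  (+1)
  6. keep 'e'
  7. substitute 't' -> 'r'  (+1)
  8. substitute 'y' -> 'n'  (+1)
Edit distance = 5
Max length = max(7, 8) = 8
Similarity = 1 - 5/8
= 0.3750


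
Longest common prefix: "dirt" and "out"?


Word 1: "dirt"
Word 2: "out"
Comparing from start:
  Pos 0: 'd' != 'o' (stop)
LCP = "" (length 0)


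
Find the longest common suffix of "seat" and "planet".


Word 1: "seat"
Word 2: "planet"
Comparing from end:
  Pos -1: 't' == 't'
  Pos -2: 'a' != 'e' (stop)
LCS = "t" (length 1)


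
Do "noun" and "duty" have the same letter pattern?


Pattern of "noun": [0, 1, 2, 0]
Pattern of "duty": [0, 1, 2, 3]
Patterns do not match
Same pattern = No


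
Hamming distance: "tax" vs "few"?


Comparing character by character (same length = 3):
  Pos 0: 't' vs 'f' !=
  Pos 1: 'a' vs 'e' !=
  Pos 2: 'x' vs 'w' !=
Hamming distance = 3


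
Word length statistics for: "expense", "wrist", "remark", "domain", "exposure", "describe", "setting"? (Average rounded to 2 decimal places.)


Lengths: "expense"=7, "wrist"=5, "remark"=6, "domain"=6, "exposure"=8, "describe"=8, "setting"=7
Sum = 47, Count = 7
Average = 47/7 = 6.71
= avg=6.71, min=5, max=8


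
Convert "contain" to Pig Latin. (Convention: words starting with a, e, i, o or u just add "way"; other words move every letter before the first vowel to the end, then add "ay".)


Word: "contain"
Starts with consonant(s) → move to end, add 'ay'
Consonant cluster: "c"
Pig Latin = "ontaincay"


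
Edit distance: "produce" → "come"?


Word 1: "produce" (length 7)
Word 2: "come" (length 4)
One optimal edit sequence (insert/delete/substitute each cost 1):
  1. delete 'p'  (+1)
  2. substitute 'r' -> 'c'  (+1)
  3. keep 'o'
  4. delete 'd'  (+1)
  5. delete 'u'  (+1)
  6. substitute 'c' -> 'm'  (+1)
  7. keep 'e'
Total edit operations: 5
Edit distance = 5


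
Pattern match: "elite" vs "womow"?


Pattern of "elite": [0, 1, 2, 3, 0]
Pattern of "womow": [0, 1, 2, 1, 0]
Patterns do not match
Same pattern = No


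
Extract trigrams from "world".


Word: "world" (length 5)
Number of trigrams = 5 - 3 + 1 = 3
  Position 0: "wor"
  Position 1: "orl"
  Position 2: "rld"
Trigrams = "wor", "orl", "rld"


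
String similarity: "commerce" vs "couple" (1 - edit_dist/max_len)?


Word 1: "commerce" (length 8)
Word 2: "couple" (length 6)
One optimal edit sequence:
  1. keep 'c'
  2. keep 'o'
  3. delete 'm'  (+1)
  4. delete 'm'  (+1)
  5. substitute 'e' -> 'u'  (+1)
  6. substitute 'r' -> 'p'  (+1)
  7. substitute 'c' -> 'l'  (+1)
  8. keep 'e'
Edit distance = 5
Max length = max(8, 6) = 8
Similarity = 1 - 5/8
= 0.3750


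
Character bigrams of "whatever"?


Word: "whatever" (length 8)
Number of bigrams = 8 - 2 + 1 = 7
  Position 0: "wh"
  Position 1: "ha"
  Position 2: "at"
  Position 3: "te"
  Position 4: "ev"
  Position 5: "ve"
  Position 6: "er"
Bigrams = "wh", "ha", "at", "te", "ev", "ve", "er"


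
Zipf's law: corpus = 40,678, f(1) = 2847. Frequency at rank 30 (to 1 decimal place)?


Zipf's law: f(r) = f(1) / r
f(1) = 2847
f(30) = 2847 / 30
= 94.9 occurrences


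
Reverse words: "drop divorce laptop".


Original: "drop divorce laptop"
Words (1..n): drop | divorce | laptop
Reversed (n..1): laptop | divorce | drop
Result = "laptop divorce drop"


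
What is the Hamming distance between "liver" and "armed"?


Comparing character by character (same length = 5):
  Pos 0: 'l' vs 'a' !=
  Pos 1: 'i' vs 'r' !=
  Pos 2: 'v' vs 'm' !=
  Pos 3: 'e' vs 'e' =
  Pos 4: 'r' vs 'd' !=
Hamming distance = 4


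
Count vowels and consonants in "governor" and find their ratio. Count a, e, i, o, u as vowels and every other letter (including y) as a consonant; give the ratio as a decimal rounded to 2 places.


Word: "governor"
Vowels (a,e,i,o,u): 3
Consonants: 5
Ratio = 3/5
= 0.60


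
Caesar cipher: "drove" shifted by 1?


Word: "drove"
Shift: 1
Each letter → (letter + shift) mod 26:
  'd' (3) + 1 = 4 → 'e'
  'r' (17) + 1 = 18 → 's'
  'o' (14) + 1 = 15 → 'p'
  'v' (21) + 1 = 22 → 'w'
  'e' (4) + 1 = 5 → 'f'
Result = "espwf"


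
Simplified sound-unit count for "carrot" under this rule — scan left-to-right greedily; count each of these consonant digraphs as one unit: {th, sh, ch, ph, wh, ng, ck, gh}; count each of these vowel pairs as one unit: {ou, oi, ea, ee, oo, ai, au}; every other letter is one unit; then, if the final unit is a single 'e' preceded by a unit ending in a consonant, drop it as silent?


Word: "carrot" (6 letters)
Left-to-right scan:
  (1) 'c' (letter)
  (2) 'a' (letter)
  (3) 'r' (letter)
  (4) 'r' (letter)
  (5) 'o' (letter)
  (6) 't' (letter)
Units from scan: 6
Sound units = 6 units


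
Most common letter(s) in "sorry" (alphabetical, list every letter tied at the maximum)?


Word: "sorry"
Letter counts:
  'o': 1
  'r': 2
  's': 1
  'y': 1
Maximum count = 2
Most frequent = 'r' (2 times each)


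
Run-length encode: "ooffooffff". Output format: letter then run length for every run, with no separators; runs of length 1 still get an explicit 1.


String: "ooffooffff"
Scanning for consecutive runs:
  'o' x 2
  'f' x 2
  'o' x 2
  'f' x 4
RLE = "o2f2o2f4"


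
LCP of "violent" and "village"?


Word 1: "violent"
Word 2: "village"
Comparing from start:
  Pos 0: 'v' == 'v'
  Pos 1: 'i' == 'i'
  Pos 2: 'o' != 'l' (stop)
LCP = "vi" (length 2)


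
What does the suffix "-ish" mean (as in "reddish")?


Suffix: -ish
As in: reddish -> red + -ish, with a spelling change
Meaning = somewhat / having the qualities of


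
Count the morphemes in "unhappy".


Word: "unhappy"
Morphemes: un- / happy
Each morpheme carries meaning
= 2 morphemes


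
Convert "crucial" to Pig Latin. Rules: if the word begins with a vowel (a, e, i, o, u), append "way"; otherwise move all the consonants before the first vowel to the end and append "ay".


Word: "crucial"
Starts with consonant(s) → move to end, add 'ay'
Consonant cluster: "cr"
Pig Latin = "ucialcray"


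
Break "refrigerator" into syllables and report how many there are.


Word: "refrigerator"
Syllable breakdown: re | frig | er | a | tor
Counting: 5 parts
= 5 syllables


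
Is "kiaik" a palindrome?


Word: "kiaik"
Reversed: "kiaik"
Forward == Backward? kiaik == kiaik
Palindrome = Yes


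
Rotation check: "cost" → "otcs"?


Word: "cost", Candidate: "otcs"
Method: check if candidate is substring of word+word
"costcost" contains "otcs"? No
Is rotation = No


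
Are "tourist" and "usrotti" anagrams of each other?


Word 1: "tourist" → sorted: iorsttu
Word 2: "usrotti" → sorted: iorsttu
Same letters? iorsttu == iorsttu
Anagram = Yes


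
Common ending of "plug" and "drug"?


Word 1: "plug"
Word 2: "drug"
Comparing from end:
  Pos -1: 'g' == 'g'
  Pos -2: 'u' == 'u'
  Pos -3: 'l' != 'r' (stop)
LCS = "ug" (length 2)


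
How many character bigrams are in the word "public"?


Word: "public" (length 6)
Number of 2-grams = length - 2 + 1 = 6 - 2 + 1
= 5


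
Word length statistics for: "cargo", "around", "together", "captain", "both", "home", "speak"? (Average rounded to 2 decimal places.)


Lengths: "cargo"=5, "around"=6, "together"=8, "captain"=7, "both"=4, "home"=4, "speak"=5
Sum = 39, Count = 7
Average = 39/7 = 5.57
= avg=5.57, min=4, max=8


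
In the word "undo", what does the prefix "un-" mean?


Prefix: un-
Example: undo (un- + do)
Meaning = not / reverse


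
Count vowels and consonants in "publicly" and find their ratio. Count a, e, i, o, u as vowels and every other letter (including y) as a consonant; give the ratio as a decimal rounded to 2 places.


Word: "publicly"
Vowels (a,e,i,o,u): 2
Consonants: 6
Ratio = 2/6
= 0.33


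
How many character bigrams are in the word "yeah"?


Word: "yeah" (length 4)
Number of 2-grams = length - 2 + 1 = 4 - 2 + 1
= 3


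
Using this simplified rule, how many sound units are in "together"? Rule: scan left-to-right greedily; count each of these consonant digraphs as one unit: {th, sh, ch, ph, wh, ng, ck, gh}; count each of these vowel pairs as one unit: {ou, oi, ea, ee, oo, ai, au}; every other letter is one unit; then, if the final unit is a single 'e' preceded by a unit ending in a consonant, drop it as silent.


Word: "together" (8 letters)
Left-to-right scan:
  [1] 't' (letter)
  [2] 'o' (letter)
  [3] 'g' (letter)
  [4] 'e' (letter)
  [5] 'th' (digraph)
  [6] 'e' (letter)
  [7] 'r' (letter)
Units from scan: 7
Sound units = 7 units


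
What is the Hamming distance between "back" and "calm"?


Comparing character by character (same length = 4):
  Pos 0: 'b' vs 'c' !=
  Pos 1: 'a' vs 'a' =
  Pos 2: 'c' vs 'l' !=
  Pos 3: 'k' vs 'm' !=
Hamming distance = 3


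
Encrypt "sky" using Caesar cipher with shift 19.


Word: "sky"
Shift: 19
Each letter → (letter + shift) mod 26:
  's' (18) + 19 = 11 → 'l'
  'k' (10) + 19 = 3 → 'd'
  'y' (24) + 19 = 17 → 'r'
Result = "ldr"


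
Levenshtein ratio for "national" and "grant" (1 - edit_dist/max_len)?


Word 1: "national" (length 8)
Word 2: "grant" (length 5)
One optimal edit sequence:
  1. delete 'n'  (+1)
  2. delete 'a'  (+1)
  3. substitute 't' -> 'g'  (+1)
  4. substitute 'i' -> 'r'  (+1)
  5. substitute 'o' -> 'a'  (+1)
  6. keep 'n'
  7. delete 'a'  (+1)
  8. substitute 'l' -> 't'  (+1)
Edit distance = 7
Max length = max(8, 5) = 8
Similarity = 1 - 7/8
= 0.1250


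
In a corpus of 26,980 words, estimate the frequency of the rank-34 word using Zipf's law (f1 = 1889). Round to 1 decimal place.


Zipf's law: f(r) = f(1) / r
f(1) = 1889
f(34) = 1889 / 34
= 55.6 occurrences


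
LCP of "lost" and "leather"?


Word 1: "lost"
Word 2: "leather"
Comparing from start:
  Pos 0: 'l' == 'l'
  Pos 1: 'o' != 'e' (stop)
LCP = "l" (length 1)


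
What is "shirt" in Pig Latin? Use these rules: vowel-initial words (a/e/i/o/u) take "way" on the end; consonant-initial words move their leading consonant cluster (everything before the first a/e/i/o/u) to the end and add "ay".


Word: "shirt"
Starts with consonant(s) → move to end, add 'ay'
Consonant cluster: "sh"
Pig Latin = "irtshay"


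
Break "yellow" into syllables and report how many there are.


Word: "yellow"
Syllable breakdown: yel · low
Counting: 2 parts
= 2 syllables


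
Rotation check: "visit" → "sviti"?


Word: "visit", Candidate: "sviti"
Method: check if candidate is substring of word+word
"visitvisit" contains "sviti"? No
Is rotation = No


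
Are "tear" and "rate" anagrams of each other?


Word 1: "tear" → sorted: aert
Word 2: "rate" → sorted: aert
Same letters? aert == aert
Anagram = Yes


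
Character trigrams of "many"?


Word: "many" (length 4)
Number of trigrams = 4 - 3 + 1 = 2
  Position 0: "man"
  Position 1: "any"
Trigrams = "man", "any"


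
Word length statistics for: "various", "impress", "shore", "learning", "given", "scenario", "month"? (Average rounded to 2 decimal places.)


Lengths: "various"=7, "impress"=7, "shore"=5, "learning"=8, "given"=5, "scenario"=8, "month"=5
Sum = 45, Count = 7
Average = 45/7 = 6.43
= avg=6.43, min=5, max=8


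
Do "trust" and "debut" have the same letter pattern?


Pattern of "trust": [0, 1, 2, 3, 0]
Pattern of "debut": [0, 1, 2, 3, 4]
Patterns do not match
Same pattern = No


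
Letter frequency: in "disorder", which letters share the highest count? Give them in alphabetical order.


Word: "disorder"
Letter counts:
  'd': 2
  'e': 1
  'i': 1
  'o': 1
  'r': 2
  's': 1
Maximum count = 2
Most frequent = 'd', 'r' (2 times each)


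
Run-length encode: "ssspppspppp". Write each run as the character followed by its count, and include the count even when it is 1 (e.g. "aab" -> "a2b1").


String: "ssspppspppp"
Scanning for consecutive runs:
  's' x 3
  'p' x 3
  's' x 1
  'p' x 4
RLE = "s3p3s1p4"


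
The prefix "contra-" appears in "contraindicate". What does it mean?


Prefix: contra-
Example: contraindicate = contra- + indicate
Meaning = against


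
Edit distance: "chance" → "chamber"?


Word 1: "chance" (length 6)
Word 2: "chamber" (length 7)
One optimal edit sequence (insert/delete/substitute each cost 1):
  1. keep 'c'
  2. keep 'h'
  3. keep 'a'
  4. substitute 'n' -> 'm'  (+1)
  5. substitute 'c' -> 'b'  (+1)
  6. keep 'e'
  7. insert 'r'  (+1)
Total edit operations: 3
Edit distance = 3


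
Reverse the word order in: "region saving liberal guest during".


Original: "region saving liberal guest during"
Words (1..n): region | saving | liberal | guest | during
Reversed (n..1): during | guest | liberal | saving | region
Result = "during guest liberal saving region"


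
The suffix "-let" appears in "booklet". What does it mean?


Suffix: -let
As in: booklet -> book + -let
Meaning = small


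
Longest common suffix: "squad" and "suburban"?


Word 1: "squad"
Word 2: "suburban"
Comparing from end:
  Pos -1: 'd' != 'n' (stop)
LCS = "" (length 0)


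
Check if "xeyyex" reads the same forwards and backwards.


Word: "xeyyex"
Reversed: "xeyyex"
Forward == Backward? xeyyex == xeyyex
Palindrome = Yes


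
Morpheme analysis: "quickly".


Word: "quickly"
Morphemes: quick / -ly
Each morpheme carries meaning
= 2 morphemes


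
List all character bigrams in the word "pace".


Word: "pace" (length 4)
Number of bigrams = 4 - 2 + 1 = 3
  Position 0: "pa"
  Position 1: "ac"
  Position 2: "ce"
Bigrams = "pa", "ac", "ce"


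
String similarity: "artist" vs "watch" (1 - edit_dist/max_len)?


Word 1: "artist" (length 6)
Word 2: "watch" (length 5)
One optimal edit sequence:
  1. substitute 'a' -> 'w'  (+1)
  2. substitute 'r' -> 'a'  (+1)
  3. keep 't'
  4. delete 'i'  (+1)
  5. substitute 's' -> 'c'  (+1)
  6. substitute 't' -> 'h'  (+1)
Edit distance = 5
Max length = max(6, 5) = 6
Similarity = 1 - 5/6
= 0.1667


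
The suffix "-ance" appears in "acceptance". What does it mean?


Suffix: -ance
Example: acceptance (accept + -ance)
Meaning = state of


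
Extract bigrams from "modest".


Word: "modest" (length 6)
Number of bigrams = 6 - 2 + 1 = 5
  Position 0: "mo"
  Position 1: "od"
  Position 2: "de"
  Position 3: "es"
  Position 4: "st"
Bigrams = "mo", "od", "de", "es", "st"


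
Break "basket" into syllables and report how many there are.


Word: "basket"
Syllable breakdown: bas-ket
Counting: 2 parts
= 2 syllables


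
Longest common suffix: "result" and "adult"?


Word 1: "result"
Word 2: "adult"
Comparing from end:
  Pos -1: 't' == 't'
  Pos -2: 'l' == 'l'
  Pos -3: 'u' == 'u'
  Pos -4: 's' != 'd' (stop)
LCS = "ult" (length 3)


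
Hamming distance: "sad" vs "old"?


Comparing character by character (same length = 3):
  Pos 0: 's' vs 'o' !=
  Pos 1: 'a' vs 'l' !=
  Pos 2: 'd' vs 'd' =
Hamming distance = 2


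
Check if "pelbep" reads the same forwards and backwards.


Word: "pelbep"
Reversed: "peblep"
Forward == Backward? pelbep != peblep
Palindrome = No


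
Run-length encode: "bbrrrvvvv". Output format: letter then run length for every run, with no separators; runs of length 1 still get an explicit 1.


String: "bbrrrvvvv"
Scanning for consecutive runs:
  'b' x 2
  'r' x 3
  'v' x 4
RLE = "b2r3v4"


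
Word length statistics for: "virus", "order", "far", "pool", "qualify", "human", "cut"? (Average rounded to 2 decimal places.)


Lengths: "virus"=5, "order"=5, "far"=3, "pool"=4, "qualify"=7, "human"=5, "cut"=3
Sum = 32, Count = 7
Average = 32/7 = 4.57
= avg=4.57, min=3, max=7


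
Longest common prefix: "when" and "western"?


Word 1: "when"
Word 2: "western"
Comparing from start:
  Pos 0: 'w' == 'w'
  Pos 1: 'h' != 'e' (stop)
LCP = "w" (length 1)


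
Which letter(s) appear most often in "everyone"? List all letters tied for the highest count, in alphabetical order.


Word: "everyone"
Letter counts:
  'e': 3
  'n': 1
  'o': 1
  'r': 1
  'v': 1
  'y': 1
Maximum count = 3
Most frequent = 'e' (3 times each)


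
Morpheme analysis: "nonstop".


Word: "nonstop"
Morphemes: non- | stop
Each morpheme carries meaning
= 2 morphemes


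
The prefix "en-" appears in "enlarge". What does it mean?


Prefix: en-
As in: enlarge -> en- + large
Meaning = cause to / put into


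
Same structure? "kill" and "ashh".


Pattern of "kill": [0, 1, 2, 2]
Pattern of "ashh": [0, 1, 2, 2]
Patterns match
Same pattern = Yes


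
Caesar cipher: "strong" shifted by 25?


Word: "strong"
Shift: 25
Each letter → (letter + shift) mod 26:
  's' (18) + 25 = 17 → 'r'
  't' (19) + 25 = 18 → 's'
  'r' (17) + 25 = 16 → 'q'
  'o' (14) + 25 = 13 → 'n'
  'n' (13) + 25 = 12 → 'm'
  'g' (6) + 25 = 5 → 'f'
Result = "rsqnmf"


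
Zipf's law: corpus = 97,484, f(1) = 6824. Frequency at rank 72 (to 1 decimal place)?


Zipf's law: f(r) = f(1) / r
f(1) = 6824
f(72) = 6824 / 72
= 94.8 occurrences


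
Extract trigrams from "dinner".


Word: "dinner" (length 6)
Number of trigrams = 6 - 3 + 1 = 4
  Position 0: "din"
  Position 1: "inn"
  Position 2: "nne"
  Position 3: "ner"
Trigrams = "din", "inn", "nne", "ner"


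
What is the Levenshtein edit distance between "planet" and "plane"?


Word 1: "planet" (length 6)
Word 2: "plane" (length 5)
One optimal edit sequence (insert/delete/substitute each cost 1):
  1. keep 'p'
  2. keep 'l'
  3. keep 'a'
  4. keep 'n'
  5. keep 'e'
  6. delete 't'  (+1)
Total edit operations: 1
Edit distance = 1


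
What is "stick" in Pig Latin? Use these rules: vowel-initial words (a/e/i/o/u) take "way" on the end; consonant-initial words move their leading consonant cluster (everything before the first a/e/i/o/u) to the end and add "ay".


Word: "stick"
Starts with consonant(s) → move to end, add 'ay'
Consonant cluster: "st"
Pig Latin = "ickstay"


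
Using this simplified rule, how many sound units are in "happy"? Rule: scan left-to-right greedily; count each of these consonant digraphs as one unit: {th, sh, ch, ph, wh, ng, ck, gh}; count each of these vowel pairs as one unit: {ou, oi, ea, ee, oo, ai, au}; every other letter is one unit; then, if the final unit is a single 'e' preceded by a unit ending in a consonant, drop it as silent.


Word: "happy" (5 letters)
Left-to-right scan:
  (1) 'h' (letter)
  (2) 'a' (letter)
  (3) 'p' (letter)
  (4) 'p' (letter)
  (5) 'y' (letter)
Units from scan: 5
Sound units = 5 units


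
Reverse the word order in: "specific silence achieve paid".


Original: "specific silence achieve paid"
Words (1..n): specific | silence | achieve | paid
Reversed (n..1): paid | achieve | silence | specific
Result = "paid achieve silence specific"


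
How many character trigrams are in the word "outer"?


Word: "outer" (length 5)
Number of 3-grams = length - 3 + 1 = 5 - 3 + 1
= 3


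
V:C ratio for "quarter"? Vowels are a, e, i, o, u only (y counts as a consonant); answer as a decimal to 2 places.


Word: "quarter"
Vowels (a,e,i,o,u): 3
Consonants: 4
Ratio = 3/4
= 0.75


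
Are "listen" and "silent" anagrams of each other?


Word 1: "listen" → sorted: eilnst
Word 2: "silent" → sorted: eilnst
Same letters? eilnst == eilnst
Anagram = Yes


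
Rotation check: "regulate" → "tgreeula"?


Word: "regulate", Candidate: "tgreeula"
Method: check if candidate is substring of word+word
"regulateregulate" contains "tgreeula"? No
Is rotation = No


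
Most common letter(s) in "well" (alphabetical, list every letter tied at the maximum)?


Word: "well"
Letter counts:
  'e': 1
  'l': 2
  'w': 1
Maximum count = 2
Most frequent = 'l' (2 times each)


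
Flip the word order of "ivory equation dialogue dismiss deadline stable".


Original: "ivory equation dialogue dismiss deadline stable"
Words (1..n): ivory | equation | dialogue | dismiss | deadline | stable
Reversed (n..1): stable | deadline | dismiss | dialogue | equation | ivory
Result = "stable deadline dismiss dialogue equation ivory"


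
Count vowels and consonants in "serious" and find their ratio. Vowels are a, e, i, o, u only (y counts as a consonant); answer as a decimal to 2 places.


Word: "serious"
Vowels (a,e,i,o,u): 4
Consonants: 3
Ratio = 4/3
= 1.33


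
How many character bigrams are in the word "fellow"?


Word: "fellow" (length 6)
Number of 2-grams = length - 2 + 1 = 6 - 2 + 1
= 5


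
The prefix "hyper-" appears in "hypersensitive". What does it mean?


Prefix: hyper-
As in: hypersensitive -> hyper- + sensitive
Meaning = over / excessive


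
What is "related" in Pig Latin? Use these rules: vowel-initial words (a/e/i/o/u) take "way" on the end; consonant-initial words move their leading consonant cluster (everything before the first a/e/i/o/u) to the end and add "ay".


Word: "related"
Starts with consonant(s) → move to end, add 'ay'
Consonant cluster: "r"
Pig Latin = "elatedray"


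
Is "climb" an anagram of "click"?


Word 1: "click" → sorted: ccikl
Word 2: "climb" → sorted: bcilm
Same letters? ccikl != bcilm
Anagram = No


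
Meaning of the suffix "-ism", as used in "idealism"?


Suffix: -ism
As in: idealism -> ideal + -ism
Meaning = belief / practice


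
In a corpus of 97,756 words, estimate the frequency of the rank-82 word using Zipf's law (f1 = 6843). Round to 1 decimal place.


Zipf's law: f(r) = f(1) / r
f(1) = 6843
f(82) = 6843 / 82
= 83.5 occurrences


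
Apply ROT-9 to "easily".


Word: "easily"
Shift: 9
Each letter → (letter + shift) mod 26:
  'e' (4) + 9 = 13 → 'n'
  'a' (0) + 9 = 9 → 'j'
  's' (18) + 9 = 1 → 'b'
  'i' (8) + 9 = 17 → 'r'
  'l' (11) + 9 = 20 → 'u'
  'y' (24) + 9 = 7 → 'h'
Result = "njbruh"


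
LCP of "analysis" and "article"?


Word 1: "analysis"
Word 2: "article"
Comparing from start:
  Pos 0: 'a' == 'a'
  Pos 1: 'n' != 'r' (stop)
LCP = "a" (length 1)


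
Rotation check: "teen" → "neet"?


Word: "teen", Candidate: "neet"
Method: check if candidate is substring of word+word
"teenteen" contains "neet"? No
Is rotation = No


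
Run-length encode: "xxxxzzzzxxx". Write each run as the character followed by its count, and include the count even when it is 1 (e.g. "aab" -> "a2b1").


String: "xxxxzzzzxxx"
Scanning for consecutive runs:
  'x' x 4
  'z' x 4
  'x' x 3
RLE = "x4z4x3"


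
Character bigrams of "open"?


Word: "open" (length 4)
Number of bigrams = 4 - 2 + 1 = 3
  Position 0: "op"
  Position 1: "pe"
  Position 2: "en"
Bigrams = "op", "pe", "en"


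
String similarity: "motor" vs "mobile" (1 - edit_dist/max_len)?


Word 1: "motor" (length 5)
Word 2: "mobile" (length 6)
One optimal edit sequence:
  1. keep 'm'
  2. keep 'o'
  3. insert 'b'  (+1)
  4. substitute 't' -> 'i'  (+1)
  5. substitute 'o' -> 'l'  (+1)
  6. substitute 'r' -> 'e'  (+1)
Edit distance = 4
Max length = max(5, 6) = 6
Similarity = 1 - 4/6
= 0.3333


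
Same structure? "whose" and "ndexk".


Pattern of "whose": [0, 1, 2, 3, 4]
Pattern of "ndexk": [0, 1, 2, 3, 4]
Patterns match
Same pattern = Yes


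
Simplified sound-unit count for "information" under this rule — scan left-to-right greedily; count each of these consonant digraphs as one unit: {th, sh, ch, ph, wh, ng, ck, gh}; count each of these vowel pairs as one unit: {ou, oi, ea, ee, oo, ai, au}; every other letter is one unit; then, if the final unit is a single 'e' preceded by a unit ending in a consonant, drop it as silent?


Word: "information" (11 letters)
Left-to-right scan:
  1. 'i' (letter)
  2. 'n' (letter)
  3. 'f' (letter)
  4. 'o' (letter)
  5. 'r' (letter)
  6. 'm' (letter)
  7. 'a' (letter)
  8. 't' (letter)
  9. 'i' (letter)
  10. 'o' (letter)
  11. 'n' (letter)
Units from scan: 11
Sound units = 11 units


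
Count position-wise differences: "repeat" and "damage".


Comparing character by character (same length = 6):
  Pos 0: 'r' vs 'd' !=
  Pos 1: 'e' vs 'a' !=
  Pos 2: 'p' vs 'm' !=
  Pos 3: 'e' vs 'a' !=
  Pos 4: 'a' vs 'g' !=
  Pos 5: 't' vs 'e' !=
Hamming distance = 6


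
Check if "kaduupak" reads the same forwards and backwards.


Word: "kaduupak"
Reversed: "kapuudak"
Forward == Backward? kaduupak != kapuudak
Palindrome = No


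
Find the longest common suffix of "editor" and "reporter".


Word 1: "editor"
Word 2: "reporter"
Comparing from end:
  Pos -1: 'r' == 'r'
  Pos -2: 'o' != 'e' (stop)
LCS = "r" (length 1)


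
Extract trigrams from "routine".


Word: "routine" (length 7)
Number of trigrams = 7 - 3 + 1 = 5
  Position 0: "rou"
  Position 1: "out"
  Position 2: "uti"
  Position 3: "tin"
  Position 4: "ine"
Trigrams = "rou", "out", "uti", "tin", "ine"


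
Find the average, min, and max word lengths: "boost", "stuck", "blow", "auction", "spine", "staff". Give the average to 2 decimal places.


Lengths: "boost"=5, "stuck"=5, "blow"=4, "auction"=7, "spine"=5, "staff"=5
Sum = 31, Count = 6
Average = 31/6 = 5.17
= avg=5.17, min=4, max=7


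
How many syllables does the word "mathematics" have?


Word: "mathematics"
Syllable breakdown: math | e | mat | ics
Counting: 4 parts
= 4 syllables


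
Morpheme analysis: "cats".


Word: "cats"
Morphemes: cat + -s
Each morpheme carries meaning
= 2 morphemes


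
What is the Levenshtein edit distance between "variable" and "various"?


Word 1: "variable" (length 8)
Word 2: "various" (length 7)
One optimal edit sequence (insert/delete/substitute each cost 1):
  1. keep 'v'
  2. keep 'a'
  3. keep 'r'
  4. keep 'i'
  5. delete 'a'  (+1)
  6. substitute 'b' -> 'o'  (+1)
  7. substitute 'l' -> 'u'  (+1)
  8. substitute 'e' -> 's'  (+1)
Total edit operations: 4
Edit distance = 4


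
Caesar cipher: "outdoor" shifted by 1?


Word: "outdoor"
Shift: 1
Each letter → (letter + shift) mod 26:
  'o' (14) + 1 = 15 → 'p'
  'u' (20) + 1 = 21 → 'v'
  't' (19) + 1 = 20 → 'u'
  'd' (3) + 1 = 4 → 'e'
  'o' (14) + 1 = 15 → 'p'
  'o' (14) + 1 = 15 → 'p'
  'r' (17) + 1 = 18 → 's'
Result = "pvuepps"


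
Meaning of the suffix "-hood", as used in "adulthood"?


Suffix: -hood
Example: adulthood (adult + -hood)
Meaning = state / condition


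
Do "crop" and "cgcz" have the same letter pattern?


Pattern of "crop": [0, 1, 2, 3]
Pattern of "cgcz": [0, 1, 0, 2]
Patterns do not match
Same pattern = No


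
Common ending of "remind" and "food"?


Word 1: "remind"
Word 2: "food"
Comparing from end:
  Pos -1: 'd' == 'd'
  Pos -2: 'n' != 'o' (stop)
LCS = "d" (length 1)


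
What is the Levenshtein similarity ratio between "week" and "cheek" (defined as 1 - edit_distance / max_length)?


Word 1: "week" (length 4)
Word 2: "cheek" (length 5)
One optimal edit sequence:
  1. insert 'c'  (+1)
  2. substitute 'w' -> 'h'  (+1)
  3. keep 'e'
  4. keep 'e'
  5. keep 'k'
Edit distance = 2
Max length = max(4, 5) = 5
Similarity = 1 - 2/5
= 0.6000


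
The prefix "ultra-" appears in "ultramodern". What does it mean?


Prefix: ultra-
Example: ultramodern (ultra- + modern)
Meaning = beyond


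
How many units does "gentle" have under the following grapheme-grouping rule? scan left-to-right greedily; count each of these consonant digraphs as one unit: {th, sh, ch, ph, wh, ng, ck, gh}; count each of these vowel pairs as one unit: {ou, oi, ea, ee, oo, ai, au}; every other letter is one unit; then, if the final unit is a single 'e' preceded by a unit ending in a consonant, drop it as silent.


Word: "gentle" (6 letters)
Left-to-right scan:
  [1] 'g' (letter)
  [2] 'e' (letter)
  [3] 'n' (letter)
  [4] 't' (letter)
  [5] 'l' (letter)
  [6] 'e' (letter)
Units from scan: 6
Final unit is 'e' after a consonant -> drop as silent (-1)
Sound units = 5 units


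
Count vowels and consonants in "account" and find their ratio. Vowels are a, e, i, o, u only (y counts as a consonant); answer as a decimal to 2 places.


Word: "account"
Vowels (a,e,i,o,u): 3
Consonants: 4
Ratio = 3/4
= 0.75


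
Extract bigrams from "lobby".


Word: "lobby" (length 5)
Number of bigrams = 5 - 2 + 1 = 4
  Position 0: "lo"
  Position 1: "ob"
  Position 2: "bb"
  Position 3: "by"
Bigrams = "lo", "ob", "bb", "by"


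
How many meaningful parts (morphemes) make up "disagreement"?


Word: "disagreement"
Morphemes: dis- + agree + -ment
Each morpheme carries meaning
= 3 morphemes


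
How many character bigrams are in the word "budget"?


Word: "budget" (length 6)
Number of 2-grams = length - 2 + 1 = 6 - 2 + 1
= 5


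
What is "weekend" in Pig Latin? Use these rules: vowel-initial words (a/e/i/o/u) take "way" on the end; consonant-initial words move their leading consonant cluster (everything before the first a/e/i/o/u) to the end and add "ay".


Word: "weekend"
Starts with consonant(s) → move to end, add 'ay'
Consonant cluster: "w"
Pig Latin = "eekendway"


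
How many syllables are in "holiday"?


Word: "holiday"
Syllable breakdown: hol · i · day
Counting: 3 parts
= 3 syllables


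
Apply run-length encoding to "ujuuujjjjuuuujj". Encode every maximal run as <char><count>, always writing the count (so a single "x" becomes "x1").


String: "ujuuujjjjuuuujj"
Scanning for consecutive runs:
  'u' x 1
  'j' x 1
  'u' x 3
  'j' x 4
  'u' x 4
  'j' x 2
RLE = "u1j1u3j4u4j2"


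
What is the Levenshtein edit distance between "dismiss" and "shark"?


Word 1: "dismiss" (length 7)
Word 2: "shark" (length 5)
One optimal edit sequence (insert/delete/substitute each cost 1):
  1. delete 'd'  (+1)
  2. delete 'i'  (+1)
  3. keep 's'
  4. substitute 'm' -> 'h'  (+1)
  5. substitute 'i' -> 'a'  (+1)
  6. substitute 's' -> 'r'  (+1)
  7. substitute 's' -> 'k'  (+1)
Total edit operations: 6
Edit distance = 6


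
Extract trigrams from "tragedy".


Word: "tragedy" (length 7)
Number of trigrams = 7 - 3 + 1 = 5
  Position 0: "tra"
  Position 1: "rag"
  Position 2: "age"
  Position 3: "ged"
  Position 4: "edy"
Trigrams = "tra", "rag", "age", "ged", "edy"


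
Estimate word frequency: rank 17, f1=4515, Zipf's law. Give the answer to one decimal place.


Zipf's law: f(r) = f(1) / r
f(1) = 4515
f(17) = 4515 / 17
= 265.6 occurrences


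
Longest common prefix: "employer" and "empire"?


Word 1: "employer"
Word 2: "empire"
Comparing from start:
  Pos 0: 'e' == 'e'
  Pos 1: 'm' == 'm'
  Pos 2: 'p' == 'p'
  Pos 3: 'l' != 'i' (stop)
LCP = "emp" (length 3)


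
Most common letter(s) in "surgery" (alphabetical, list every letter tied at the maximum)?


Word: "surgery"
Letter counts:
  'e': 1
  'g': 1
  'r': 2
  's': 1
  'u': 1
  'y': 1
Maximum count = 2
Most frequent = 'r' (2 times each)


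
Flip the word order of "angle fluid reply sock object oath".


Original: "angle fluid reply sock object oath"
Words (1..n): angle | fluid | reply | sock | object | oath
Reversed (n..1): oath | object | sock | reply | fluid | angle
Result = "oath object sock reply fluid angle"


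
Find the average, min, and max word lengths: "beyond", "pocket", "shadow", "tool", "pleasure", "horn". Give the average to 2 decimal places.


Lengths: "beyond"=6, "pocket"=6, "shadow"=6, "tool"=4, "pleasure"=8, "horn"=4
Sum = 34, Count = 6
Average = 34/6 = 5.67
= avg=5.67, min=4, max=8


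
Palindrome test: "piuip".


Word: "piuip"
Reversed: "piuip"
Forward == Backward? piuip == piuip
Palindrome = Yes


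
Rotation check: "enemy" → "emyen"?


Word: "enemy", Candidate: "emyen"
Method: check if candidate is substring of word+word
"enemyenemy" contains "emyen"? Yes
Is rotation = Yes


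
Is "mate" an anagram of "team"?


Word 1: "team" → sorted: aemt
Word 2: "mate" → sorted: aemt
Same letters? aemt == aemt
Anagram = Yes


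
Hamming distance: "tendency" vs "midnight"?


Comparing character by character (same length = 8):
  Pos 0: 't' vs 'm' !=
  Pos 1: 'e' vs 'i' !=
  Pos 2: 'n' vs 'd' !=
  Pos 3: 'd' vs 'n' !=
  Pos 4: 'e' vs 'i' !=
  Pos 5: 'n' vs 'g' !=
  Pos 6: 'c' vs 'h' !=
  Pos 7: 'y' vs 't' !=
Hamming distance = 8


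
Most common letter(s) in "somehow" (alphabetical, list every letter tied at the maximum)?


Word: "somehow"
Letter counts:
  'e': 1
  'h': 1
  'm': 1
  'o': 2
  's': 1
  'w': 1
Maximum count = 2
Most frequent = 'o' (2 times each)


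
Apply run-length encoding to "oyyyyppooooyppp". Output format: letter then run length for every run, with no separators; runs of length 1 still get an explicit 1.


String: "oyyyyppooooyppp"
Scanning for consecutive runs:
  'o' x 1
  'y' x 4
  'p' x 2
  'o' x 4
  'y' x 1
  'p' x 3
RLE = "o1y4p2o4y1p3"


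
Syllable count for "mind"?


Word: "mind"
Syllable breakdown: mind
Counting: 1 part
= 1 syllable


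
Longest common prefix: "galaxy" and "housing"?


Word 1: "galaxy"
Word 2: "housing"
Comparing from start:
  Pos 0: 'g' != 'h' (stop)
LCP = "" (length 0)


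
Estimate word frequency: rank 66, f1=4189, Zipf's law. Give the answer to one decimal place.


Zipf's law: f(r) = f(1) / r
f(1) = 4189
f(66) = 4189 / 66
= 63.5 occurrences


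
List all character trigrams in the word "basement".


Word: "basement" (length 8)
Number of trigrams = 8 - 3 + 1 = 6
  Position 0: "bas"
  Position 1: "ase"
  Position 2: "sem"
  Position 3: "eme"
  Position 4: "men"
  Position 5: "ent"
Trigrams = "bas", "ase", "sem", "eme", "men", "ent"


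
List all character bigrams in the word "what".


Word: "what" (length 4)
Number of bigrams = 4 - 2 + 1 = 3
  Position 0: "wh"
  Position 1: "ha"
  Position 2: "at"
Bigrams = "wh", "ha", "at"


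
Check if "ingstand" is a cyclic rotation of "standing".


Word: "standing", Candidate: "ingstand"
Method: check if candidate is substring of word+word
"standingstanding" contains "ingstand"? Yes
Is rotation = Yes


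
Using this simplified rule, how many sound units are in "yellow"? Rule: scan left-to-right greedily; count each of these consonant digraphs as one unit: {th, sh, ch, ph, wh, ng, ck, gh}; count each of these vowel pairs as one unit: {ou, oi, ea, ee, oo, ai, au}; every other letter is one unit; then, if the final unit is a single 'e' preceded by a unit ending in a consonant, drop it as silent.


Word: "yellow" (6 letters)
Left-to-right scan:
  1. 'y' (letter)
  2. 'e' (letter)
  3. 'l' (letter)
  4. 'l' (letter)
  5. 'o' (letter)
  6. 'w' (letter)
Units from scan: 6
Sound units = 6 units


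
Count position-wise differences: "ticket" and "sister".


Comparing character by character (same length = 6):
  Pos 0: 't' vs 's' !=
  Pos 1: 'i' vs 'i' =
  Pos 2: 'c' vs 's' !=
  Pos 3: 'k' vs 't' !=
  Pos 4: 'e' vs 'e' =
  Pos 5: 't' vs 'r' !=
Hamming distance = 4


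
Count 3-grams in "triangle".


Word: "triangle" (length 8)
Number of 3-grams = length - 3 + 1 = 8 - 3 + 1
= 6
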